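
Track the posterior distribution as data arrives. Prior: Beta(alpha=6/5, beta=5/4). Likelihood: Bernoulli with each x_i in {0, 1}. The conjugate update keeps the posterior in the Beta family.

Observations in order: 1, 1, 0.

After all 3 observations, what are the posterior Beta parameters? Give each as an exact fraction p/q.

alpha=16/5, beta=9/4

obs 1: x=1 → posterior Beta(11/5, 5/4)
obs 2: x=1 → posterior Beta(16/5, 5/4)
obs 3: x=0 → posterior Beta(16/5, 9/4)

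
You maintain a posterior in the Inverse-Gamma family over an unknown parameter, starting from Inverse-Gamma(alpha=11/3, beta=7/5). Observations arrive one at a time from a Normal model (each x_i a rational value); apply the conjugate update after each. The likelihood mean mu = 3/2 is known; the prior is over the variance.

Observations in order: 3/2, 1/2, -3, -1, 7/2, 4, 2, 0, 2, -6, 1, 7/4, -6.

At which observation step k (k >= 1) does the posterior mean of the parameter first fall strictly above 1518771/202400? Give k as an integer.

obs 1: x=3/2 → posterior Inverse-Gamma(25/6, 7/5)
obs 2: x=1/2 → posterior Inverse-Gamma(14/3, 19/10)
obs 3: x=-3 → posterior Inverse-Gamma(31/6, 481/40)
obs 4: x=-1 → posterior Inverse-Gamma(17/3, 303/20)
obs 5: x=7/2 → posterior Inverse-Gamma(37/6, 343/20)
obs 6: x=4 → posterior Inverse-Gamma(20/3, 811/40)
obs 7: x=2 → posterior Inverse-Gamma(43/6, 102/5)
obs 8: x=0 → posterior Inverse-Gamma(23/3, 861/40)
obs 9: x=2 → posterior Inverse-Gamma(49/6, 433/20)
obs 10: x=-6 → posterior Inverse-Gamma(26/3, 1991/40)
obs 11: x=1 → posterior Inverse-Gamma(55/6, 499/10)
obs 12: x=7/4 → posterior Inverse-Gamma(29/3, 7989/160)
obs 13: x=-6 → posterior Inverse-Gamma(61/6, 12489/160)

k = 13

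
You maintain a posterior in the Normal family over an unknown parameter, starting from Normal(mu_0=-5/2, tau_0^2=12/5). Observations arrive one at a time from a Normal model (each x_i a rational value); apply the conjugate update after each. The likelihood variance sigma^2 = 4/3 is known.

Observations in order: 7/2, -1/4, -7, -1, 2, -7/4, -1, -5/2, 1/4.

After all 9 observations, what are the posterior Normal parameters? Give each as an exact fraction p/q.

obs 1: x=7/2 → posterior Normal(19/14, 6/7)
obs 2: x=-1/4 → posterior Normal(67/92, 12/23)
obs 3: x=-7 → posterior Normal(-185/128, 3/8)
obs 4: x=-1 → posterior Normal(-221/164, 12/41)
obs 5: x=2 → posterior Normal(-149/200, 6/25)
obs 6: x=-7/4 → posterior Normal(-53/59, 12/59)
obs 7: x=-1 → posterior Normal(-31/34, 3/17)
obs 8: x=-5/2 → posterior Normal(-169/154, 12/77)
obs 9: x=1/4 → posterior Normal(-329/344, 6/43)

mu_0=-329/344, tau_0^2=6/43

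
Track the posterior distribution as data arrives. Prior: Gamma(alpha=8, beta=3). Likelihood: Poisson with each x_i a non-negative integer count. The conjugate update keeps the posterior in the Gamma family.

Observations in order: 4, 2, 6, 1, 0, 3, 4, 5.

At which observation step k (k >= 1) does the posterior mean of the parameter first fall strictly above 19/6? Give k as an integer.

k = 3

obs 1: x=4 → posterior Gamma(12, 4)
obs 2: x=2 → posterior Gamma(14, 5)
obs 3: x=6 → posterior Gamma(20, 6)
obs 4: x=1 → posterior Gamma(21, 7)
obs 5: x=0 → posterior Gamma(21, 8)
obs 6: x=3 → posterior Gamma(24, 9)
obs 7: x=4 → posterior Gamma(28, 10)
obs 8: x=5 → posterior Gamma(33, 11)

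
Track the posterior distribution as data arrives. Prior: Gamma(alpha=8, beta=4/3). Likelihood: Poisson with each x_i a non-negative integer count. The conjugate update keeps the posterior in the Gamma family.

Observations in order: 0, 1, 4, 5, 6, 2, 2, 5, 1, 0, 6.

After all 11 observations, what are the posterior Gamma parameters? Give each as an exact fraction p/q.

obs 1: x=0 → posterior Gamma(8, 7/3)
obs 2: x=1 → posterior Gamma(9, 10/3)
obs 3: x=4 → posterior Gamma(13, 13/3)
obs 4: x=5 → posterior Gamma(18, 16/3)
obs 5: x=6 → posterior Gamma(24, 19/3)
obs 6: x=2 → posterior Gamma(26, 22/3)
obs 7: x=2 → posterior Gamma(28, 25/3)
obs 8: x=5 → posterior Gamma(33, 28/3)
obs 9: x=1 → posterior Gamma(34, 31/3)
obs 10: x=0 → posterior Gamma(34, 34/3)
obs 11: x=6 → posterior Gamma(40, 37/3)

alpha=40, beta=37/3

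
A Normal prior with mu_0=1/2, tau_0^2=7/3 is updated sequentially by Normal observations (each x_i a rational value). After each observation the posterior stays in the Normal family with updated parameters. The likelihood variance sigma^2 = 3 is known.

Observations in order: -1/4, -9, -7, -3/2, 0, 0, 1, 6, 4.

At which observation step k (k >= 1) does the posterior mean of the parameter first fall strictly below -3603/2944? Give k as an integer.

k = 2

obs 1: x=-1/4 → posterior Normal(11/64, 21/16)
obs 2: x=-9 → posterior Normal(-241/92, 21/23)
obs 3: x=-7 → posterior Normal(-437/120, 7/10)
obs 4: x=-3/2 → posterior Normal(-479/148, 21/37)
obs 5: x=0 → posterior Normal(-479/176, 21/44)
obs 6: x=0 → posterior Normal(-479/204, 7/17)
obs 7: x=1 → posterior Normal(-451/232, 21/58)
obs 8: x=6 → posterior Normal(-283/260, 21/65)
obs 9: x=4 → posterior Normal(-19/32, 7/24)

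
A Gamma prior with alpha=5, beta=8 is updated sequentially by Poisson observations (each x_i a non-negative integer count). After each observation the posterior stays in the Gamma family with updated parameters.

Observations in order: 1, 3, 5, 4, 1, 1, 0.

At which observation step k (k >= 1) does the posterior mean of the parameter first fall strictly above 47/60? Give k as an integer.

obs 1: x=1 → posterior Gamma(6, 9)
obs 2: x=3 → posterior Gamma(9, 10)
obs 3: x=5 → posterior Gamma(14, 11)
obs 4: x=4 → posterior Gamma(18, 12)
obs 5: x=1 → posterior Gamma(19, 13)
obs 6: x=1 → posterior Gamma(20, 14)
obs 7: x=0 → posterior Gamma(20, 15)

k = 2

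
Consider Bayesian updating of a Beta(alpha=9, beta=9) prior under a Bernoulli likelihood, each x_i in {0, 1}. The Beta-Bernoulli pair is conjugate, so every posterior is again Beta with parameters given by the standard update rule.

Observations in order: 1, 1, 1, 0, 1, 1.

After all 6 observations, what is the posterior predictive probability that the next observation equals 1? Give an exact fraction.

7/12

obs 1: x=1 → posterior Beta(10, 9)
obs 2: x=1 → posterior Beta(11, 9)
obs 3: x=1 → posterior Beta(12, 9)
obs 4: x=0 → posterior Beta(12, 10)
obs 5: x=1 → posterior Beta(13, 10)
obs 6: x=1 → posterior Beta(14, 10)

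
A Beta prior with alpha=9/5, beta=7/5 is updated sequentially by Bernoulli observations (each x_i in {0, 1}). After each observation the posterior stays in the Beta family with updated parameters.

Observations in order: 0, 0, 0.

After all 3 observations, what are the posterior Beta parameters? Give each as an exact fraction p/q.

alpha=9/5, beta=22/5

obs 1: x=0 → posterior Beta(9/5, 12/5)
obs 2: x=0 → posterior Beta(9/5, 17/5)
obs 3: x=0 → posterior Beta(9/5, 22/5)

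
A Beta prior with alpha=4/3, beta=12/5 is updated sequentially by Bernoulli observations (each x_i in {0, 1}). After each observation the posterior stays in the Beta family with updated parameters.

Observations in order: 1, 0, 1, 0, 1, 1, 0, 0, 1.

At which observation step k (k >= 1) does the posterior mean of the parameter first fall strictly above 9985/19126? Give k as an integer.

k = 6

obs 1: x=1 → posterior Beta(7/3, 12/5)
obs 2: x=0 → posterior Beta(7/3, 17/5)
obs 3: x=1 → posterior Beta(10/3, 17/5)
obs 4: x=0 → posterior Beta(10/3, 22/5)
obs 5: x=1 → posterior Beta(13/3, 22/5)
obs 6: x=1 → posterior Beta(16/3, 22/5)
obs 7: x=0 → posterior Beta(16/3, 27/5)
obs 8: x=0 → posterior Beta(16/3, 32/5)
obs 9: x=1 → posterior Beta(19/3, 32/5)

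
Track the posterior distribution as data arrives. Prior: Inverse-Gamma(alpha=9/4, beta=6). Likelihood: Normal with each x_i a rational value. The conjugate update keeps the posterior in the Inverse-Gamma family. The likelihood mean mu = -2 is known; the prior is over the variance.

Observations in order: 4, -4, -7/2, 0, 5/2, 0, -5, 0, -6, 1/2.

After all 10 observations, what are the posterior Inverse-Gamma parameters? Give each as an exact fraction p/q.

alpha=29/4, beta=471/8

obs 1: x=4 → posterior Inverse-Gamma(11/4, 24)
obs 2: x=-4 → posterior Inverse-Gamma(13/4, 26)
obs 3: x=-7/2 → posterior Inverse-Gamma(15/4, 217/8)
obs 4: x=0 → posterior Inverse-Gamma(17/4, 233/8)
obs 5: x=5/2 → posterior Inverse-Gamma(19/4, 157/4)
obs 6: x=0 → posterior Inverse-Gamma(21/4, 165/4)
obs 7: x=-5 → posterior Inverse-Gamma(23/4, 183/4)
obs 8: x=0 → posterior Inverse-Gamma(25/4, 191/4)
obs 9: x=-6 → posterior Inverse-Gamma(27/4, 223/4)
obs 10: x=1/2 → posterior Inverse-Gamma(29/4, 471/8)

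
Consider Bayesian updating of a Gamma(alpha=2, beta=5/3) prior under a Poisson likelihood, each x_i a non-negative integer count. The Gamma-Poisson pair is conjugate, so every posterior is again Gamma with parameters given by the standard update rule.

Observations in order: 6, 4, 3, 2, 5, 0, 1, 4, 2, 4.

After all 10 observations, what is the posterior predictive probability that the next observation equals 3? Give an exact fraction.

obs 1: x=6 → posterior Gamma(8, 8/3)
obs 2: x=4 → posterior Gamma(12, 11/3)
obs 3: x=3 → posterior Gamma(15, 14/3)
obs 4: x=2 → posterior Gamma(17, 17/3)
obs 5: x=5 → posterior Gamma(22, 20/3)
obs 6: x=0 → posterior Gamma(22, 23/3)
obs 7: x=1 → posterior Gamma(23, 26/3)
obs 8: x=4 → posterior Gamma(27, 29/3)
obs 9: x=2 → posterior Gamma(29, 32/3)
obs 10: x=4 → posterior Gamma(33, 35/3)

159044581835402764738873420065851532854139804840087890625/745091275609414115000297266520861342877761335755135778816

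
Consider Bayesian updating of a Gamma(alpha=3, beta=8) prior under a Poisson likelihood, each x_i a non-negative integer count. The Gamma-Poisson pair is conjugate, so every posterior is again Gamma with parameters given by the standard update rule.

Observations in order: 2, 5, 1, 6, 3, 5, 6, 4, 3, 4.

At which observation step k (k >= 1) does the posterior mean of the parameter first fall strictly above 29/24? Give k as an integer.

obs 1: x=2 → posterior Gamma(5, 9)
obs 2: x=5 → posterior Gamma(10, 10)
obs 3: x=1 → posterior Gamma(11, 11)
obs 4: x=6 → posterior Gamma(17, 12)
obs 5: x=3 → posterior Gamma(20, 13)
obs 6: x=5 → posterior Gamma(25, 14)
obs 7: x=6 → posterior Gamma(31, 15)
obs 8: x=4 → posterior Gamma(35, 16)
obs 9: x=3 → posterior Gamma(38, 17)
obs 10: x=4 → posterior Gamma(42, 18)

k = 4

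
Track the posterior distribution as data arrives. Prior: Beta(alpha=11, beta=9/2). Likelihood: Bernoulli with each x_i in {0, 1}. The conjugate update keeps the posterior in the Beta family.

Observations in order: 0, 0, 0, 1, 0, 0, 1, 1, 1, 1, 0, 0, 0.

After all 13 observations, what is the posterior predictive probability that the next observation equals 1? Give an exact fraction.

obs 1: x=0 → posterior Beta(11, 11/2)
obs 2: x=0 → posterior Beta(11, 13/2)
obs 3: x=0 → posterior Beta(11, 15/2)
obs 4: x=1 → posterior Beta(12, 15/2)
obs 5: x=0 → posterior Beta(12, 17/2)
obs 6: x=0 → posterior Beta(12, 19/2)
obs 7: x=1 → posterior Beta(13, 19/2)
obs 8: x=1 → posterior Beta(14, 19/2)
obs 9: x=1 → posterior Beta(15, 19/2)
obs 10: x=1 → posterior Beta(16, 19/2)
obs 11: x=0 → posterior Beta(16, 21/2)
obs 12: x=0 → posterior Beta(16, 23/2)
obs 13: x=0 → posterior Beta(16, 25/2)

32/57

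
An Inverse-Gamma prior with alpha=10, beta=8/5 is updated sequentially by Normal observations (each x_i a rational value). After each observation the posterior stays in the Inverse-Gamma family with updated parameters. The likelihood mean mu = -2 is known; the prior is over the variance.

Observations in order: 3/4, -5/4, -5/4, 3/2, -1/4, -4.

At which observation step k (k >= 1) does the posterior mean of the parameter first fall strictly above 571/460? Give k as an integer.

obs 1: x=3/4 → posterior Inverse-Gamma(21/2, 861/160)
obs 2: x=-5/4 → posterior Inverse-Gamma(11, 453/80)
obs 3: x=-5/4 → posterior Inverse-Gamma(23/2, 951/160)
obs 4: x=3/2 → posterior Inverse-Gamma(12, 1931/160)
obs 5: x=-1/4 → posterior Inverse-Gamma(25/2, 68/5)
obs 6: x=-4 → posterior Inverse-Gamma(13, 78/5)

k = 6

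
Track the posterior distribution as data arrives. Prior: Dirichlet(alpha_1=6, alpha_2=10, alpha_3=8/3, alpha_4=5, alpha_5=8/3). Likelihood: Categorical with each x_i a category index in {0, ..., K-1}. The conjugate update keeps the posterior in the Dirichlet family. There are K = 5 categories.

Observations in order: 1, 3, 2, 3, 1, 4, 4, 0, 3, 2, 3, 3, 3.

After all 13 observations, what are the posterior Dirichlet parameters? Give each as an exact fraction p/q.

alpha_1=7, alpha_2=12, alpha_3=14/3, alpha_4=11, alpha_5=14/3

obs 1: x=1 → posterior Dirichlet(6, 11, 8/3, 5, 8/3)
obs 2: x=3 → posterior Dirichlet(6, 11, 8/3, 6, 8/3)
obs 3: x=2 → posterior Dirichlet(6, 11, 11/3, 6, 8/3)
obs 4: x=3 → posterior Dirichlet(6, 11, 11/3, 7, 8/3)
obs 5: x=1 → posterior Dirichlet(6, 12, 11/3, 7, 8/3)
obs 6: x=4 → posterior Dirichlet(6, 12, 11/3, 7, 11/3)
obs 7: x=4 → posterior Dirichlet(6, 12, 11/3, 7, 14/3)
obs 8: x=0 → posterior Dirichlet(7, 12, 11/3, 7, 14/3)
obs 9: x=3 → posterior Dirichlet(7, 12, 11/3, 8, 14/3)
obs 10: x=2 → posterior Dirichlet(7, 12, 14/3, 8, 14/3)
obs 11: x=3 → posterior Dirichlet(7, 12, 14/3, 9, 14/3)
obs 12: x=3 → posterior Dirichlet(7, 12, 14/3, 10, 14/3)
obs 13: x=3 → posterior Dirichlet(7, 12, 14/3, 11, 14/3)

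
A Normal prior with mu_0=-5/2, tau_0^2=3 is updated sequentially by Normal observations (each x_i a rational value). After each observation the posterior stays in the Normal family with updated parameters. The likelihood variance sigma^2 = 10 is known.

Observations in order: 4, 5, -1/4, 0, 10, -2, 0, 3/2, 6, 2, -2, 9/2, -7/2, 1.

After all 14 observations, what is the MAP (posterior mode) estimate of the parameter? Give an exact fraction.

obs 1: x=4 → posterior Normal(-1, 30/13)
obs 2: x=5 → posterior Normal(1/8, 15/8)
obs 3: x=-1/4 → posterior Normal(5/76, 30/19)
obs 4: x=0 → posterior Normal(5/88, 15/11)
obs 5: x=10 → posterior Normal(5/4, 6/5)
obs 6: x=-2 → posterior Normal(101/112, 15/14)
obs 7: x=0 → posterior Normal(101/124, 30/31)
obs 8: x=3/2 → posterior Normal(7/8, 15/17)
obs 9: x=6 → posterior Normal(191/148, 30/37)
obs 10: x=2 → posterior Normal(43/32, 3/4)
obs 11: x=-2 → posterior Normal(191/172, 30/43)
obs 12: x=9/2 → posterior Normal(245/184, 15/23)
obs 13: x=-7/2 → posterior Normal(29/28, 30/49)
obs 14: x=1 → posterior Normal(215/208, 15/26)

215/208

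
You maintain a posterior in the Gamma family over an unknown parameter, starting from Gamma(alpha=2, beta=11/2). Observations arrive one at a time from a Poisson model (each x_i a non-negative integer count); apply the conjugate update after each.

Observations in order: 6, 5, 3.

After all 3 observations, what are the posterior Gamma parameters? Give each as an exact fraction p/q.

alpha=16, beta=17/2

obs 1: x=6 → posterior Gamma(8, 13/2)
obs 2: x=5 → posterior Gamma(13, 15/2)
obs 3: x=3 → posterior Gamma(16, 17/2)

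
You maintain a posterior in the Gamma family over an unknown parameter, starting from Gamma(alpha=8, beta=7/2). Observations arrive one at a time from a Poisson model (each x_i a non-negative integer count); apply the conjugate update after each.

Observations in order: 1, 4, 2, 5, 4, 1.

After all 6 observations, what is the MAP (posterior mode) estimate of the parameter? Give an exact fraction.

48/19

obs 1: x=1 → posterior Gamma(9, 9/2)
obs 2: x=4 → posterior Gamma(13, 11/2)
obs 3: x=2 → posterior Gamma(15, 13/2)
obs 4: x=5 → posterior Gamma(20, 15/2)
obs 5: x=4 → posterior Gamma(24, 17/2)
obs 6: x=1 → posterior Gamma(25, 19/2)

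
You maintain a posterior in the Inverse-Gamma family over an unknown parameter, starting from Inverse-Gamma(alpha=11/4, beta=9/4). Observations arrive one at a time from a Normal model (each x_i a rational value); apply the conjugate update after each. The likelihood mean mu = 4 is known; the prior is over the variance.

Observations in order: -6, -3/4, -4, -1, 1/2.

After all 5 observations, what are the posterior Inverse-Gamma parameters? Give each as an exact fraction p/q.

obs 1: x=-6 → posterior Inverse-Gamma(13/4, 209/4)
obs 2: x=-3/4 → posterior Inverse-Gamma(15/4, 2033/32)
obs 3: x=-4 → posterior Inverse-Gamma(17/4, 3057/32)
obs 4: x=-1 → posterior Inverse-Gamma(19/4, 3457/32)
obs 5: x=1/2 → posterior Inverse-Gamma(21/4, 3653/32)

alpha=21/4, beta=3653/32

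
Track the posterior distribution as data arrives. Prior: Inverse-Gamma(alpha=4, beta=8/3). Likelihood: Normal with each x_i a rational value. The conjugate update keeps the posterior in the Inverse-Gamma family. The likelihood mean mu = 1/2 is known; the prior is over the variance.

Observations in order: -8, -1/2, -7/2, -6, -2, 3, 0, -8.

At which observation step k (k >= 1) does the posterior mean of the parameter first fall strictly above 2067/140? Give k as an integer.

obs 1: x=-8 → posterior Inverse-Gamma(9/2, 931/24)
obs 2: x=-1/2 → posterior Inverse-Gamma(5, 943/24)
obs 3: x=-7/2 → posterior Inverse-Gamma(11/2, 1135/24)
obs 4: x=-6 → posterior Inverse-Gamma(6, 821/12)
obs 5: x=-2 → posterior Inverse-Gamma(13/2, 1717/24)
obs 6: x=3 → posterior Inverse-Gamma(7, 224/3)
obs 7: x=0 → posterior Inverse-Gamma(15/2, 1795/24)
obs 8: x=-8 → posterior Inverse-Gamma(8, 1331/12)

k = 8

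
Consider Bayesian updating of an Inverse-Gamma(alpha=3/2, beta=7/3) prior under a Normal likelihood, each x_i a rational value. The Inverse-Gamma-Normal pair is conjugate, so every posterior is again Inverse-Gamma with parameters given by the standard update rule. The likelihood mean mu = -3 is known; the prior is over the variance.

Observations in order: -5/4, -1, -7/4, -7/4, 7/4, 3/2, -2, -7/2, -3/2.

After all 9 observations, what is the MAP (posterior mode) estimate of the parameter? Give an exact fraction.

obs 1: x=-5/4 → posterior Inverse-Gamma(2, 371/96)
obs 2: x=-1 → posterior Inverse-Gamma(5/2, 563/96)
obs 3: x=-7/4 → posterior Inverse-Gamma(3, 319/48)
obs 4: x=-7/4 → posterior Inverse-Gamma(7/2, 713/96)
obs 5: x=7/4 → posterior Inverse-Gamma(4, 449/24)
obs 6: x=3/2 → posterior Inverse-Gamma(9/2, 173/6)
obs 7: x=-2 → posterior Inverse-Gamma(5, 88/3)
obs 8: x=-7/2 → posterior Inverse-Gamma(11/2, 707/24)
obs 9: x=-3/2 → posterior Inverse-Gamma(6, 367/12)

367/84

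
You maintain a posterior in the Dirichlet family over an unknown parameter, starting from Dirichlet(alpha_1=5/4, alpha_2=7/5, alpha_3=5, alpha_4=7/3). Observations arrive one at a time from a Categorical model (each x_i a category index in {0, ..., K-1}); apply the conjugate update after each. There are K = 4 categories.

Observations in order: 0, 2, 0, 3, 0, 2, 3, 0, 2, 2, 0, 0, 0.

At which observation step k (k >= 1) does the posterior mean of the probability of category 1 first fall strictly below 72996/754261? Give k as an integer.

k = 5

obs 1: x=0 → posterior Dirichlet(9/4, 7/5, 5, 7/3)
obs 2: x=2 → posterior Dirichlet(9/4, 7/5, 6, 7/3)
obs 3: x=0 → posterior Dirichlet(13/4, 7/5, 6, 7/3)
obs 4: x=3 → posterior Dirichlet(13/4, 7/5, 6, 10/3)
obs 5: x=0 → posterior Dirichlet(17/4, 7/5, 6, 10/3)
obs 6: x=2 → posterior Dirichlet(17/4, 7/5, 7, 10/3)
obs 7: x=3 → posterior Dirichlet(17/4, 7/5, 7, 13/3)
obs 8: x=0 → posterior Dirichlet(21/4, 7/5, 7, 13/3)
obs 9: x=2 → posterior Dirichlet(21/4, 7/5, 8, 13/3)
obs 10: x=2 → posterior Dirichlet(21/4, 7/5, 9, 13/3)
obs 11: x=0 → posterior Dirichlet(25/4, 7/5, 9, 13/3)
obs 12: x=0 → posterior Dirichlet(29/4, 7/5, 9, 13/3)
obs 13: x=0 → posterior Dirichlet(33/4, 7/5, 9, 13/3)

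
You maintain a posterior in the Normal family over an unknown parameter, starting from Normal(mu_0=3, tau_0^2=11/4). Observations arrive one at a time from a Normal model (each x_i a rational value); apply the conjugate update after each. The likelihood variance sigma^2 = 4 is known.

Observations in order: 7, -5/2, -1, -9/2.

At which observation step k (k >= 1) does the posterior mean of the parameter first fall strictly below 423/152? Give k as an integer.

k = 2

obs 1: x=7 → posterior Normal(125/27, 44/27)
obs 2: x=-5/2 → posterior Normal(195/76, 22/19)
obs 3: x=-1 → posterior Normal(173/98, 44/49)
obs 4: x=-9/2 → posterior Normal(37/60, 11/15)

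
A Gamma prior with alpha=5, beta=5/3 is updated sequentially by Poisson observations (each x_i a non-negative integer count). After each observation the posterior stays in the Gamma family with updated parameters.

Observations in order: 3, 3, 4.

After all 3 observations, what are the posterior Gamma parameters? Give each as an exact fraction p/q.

alpha=15, beta=14/3

obs 1: x=3 → posterior Gamma(8, 8/3)
obs 2: x=3 → posterior Gamma(11, 11/3)
obs 3: x=4 → posterior Gamma(15, 14/3)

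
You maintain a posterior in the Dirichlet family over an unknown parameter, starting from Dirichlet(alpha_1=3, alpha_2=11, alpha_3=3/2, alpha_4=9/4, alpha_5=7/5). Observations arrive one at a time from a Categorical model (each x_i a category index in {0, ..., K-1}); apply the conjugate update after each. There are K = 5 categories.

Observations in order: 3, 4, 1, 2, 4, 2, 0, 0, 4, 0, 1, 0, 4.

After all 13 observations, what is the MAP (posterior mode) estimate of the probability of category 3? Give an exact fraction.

obs 1: x=3 → posterior Dirichlet(3, 11, 3/2, 13/4, 7/5)
obs 2: x=4 → posterior Dirichlet(3, 11, 3/2, 13/4, 12/5)
obs 3: x=1 → posterior Dirichlet(3, 12, 3/2, 13/4, 12/5)
obs 4: x=2 → posterior Dirichlet(3, 12, 5/2, 13/4, 12/5)
obs 5: x=4 → posterior Dirichlet(3, 12, 5/2, 13/4, 17/5)
obs 6: x=2 → posterior Dirichlet(3, 12, 7/2, 13/4, 17/5)
obs 7: x=0 → posterior Dirichlet(4, 12, 7/2, 13/4, 17/5)
obs 8: x=0 → posterior Dirichlet(5, 12, 7/2, 13/4, 17/5)
obs 9: x=4 → posterior Dirichlet(5, 12, 7/2, 13/4, 22/5)
obs 10: x=0 → posterior Dirichlet(6, 12, 7/2, 13/4, 22/5)
obs 11: x=1 → posterior Dirichlet(6, 13, 7/2, 13/4, 22/5)
obs 12: x=0 → posterior Dirichlet(7, 13, 7/2, 13/4, 22/5)
obs 13: x=4 → posterior Dirichlet(7, 13, 7/2, 13/4, 27/5)

15/181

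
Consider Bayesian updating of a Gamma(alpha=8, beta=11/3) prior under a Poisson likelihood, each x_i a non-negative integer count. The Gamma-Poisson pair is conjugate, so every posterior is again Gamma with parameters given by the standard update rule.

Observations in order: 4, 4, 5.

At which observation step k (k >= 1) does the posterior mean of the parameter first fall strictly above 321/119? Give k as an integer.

k = 2

obs 1: x=4 → posterior Gamma(12, 14/3)
obs 2: x=4 → posterior Gamma(16, 17/3)
obs 3: x=5 → posterior Gamma(21, 20/3)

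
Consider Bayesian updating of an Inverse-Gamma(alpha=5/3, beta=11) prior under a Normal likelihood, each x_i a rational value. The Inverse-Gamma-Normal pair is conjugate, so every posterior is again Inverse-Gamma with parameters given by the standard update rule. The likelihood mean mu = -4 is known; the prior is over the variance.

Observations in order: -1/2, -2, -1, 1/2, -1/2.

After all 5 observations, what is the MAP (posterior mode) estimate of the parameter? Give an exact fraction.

obs 1: x=-1/2 → posterior Inverse-Gamma(13/6, 137/8)
obs 2: x=-2 → posterior Inverse-Gamma(8/3, 153/8)
obs 3: x=-1 → posterior Inverse-Gamma(19/6, 189/8)
obs 4: x=1/2 → posterior Inverse-Gamma(11/3, 135/4)
obs 5: x=-1/2 → posterior Inverse-Gamma(25/6, 319/8)

957/124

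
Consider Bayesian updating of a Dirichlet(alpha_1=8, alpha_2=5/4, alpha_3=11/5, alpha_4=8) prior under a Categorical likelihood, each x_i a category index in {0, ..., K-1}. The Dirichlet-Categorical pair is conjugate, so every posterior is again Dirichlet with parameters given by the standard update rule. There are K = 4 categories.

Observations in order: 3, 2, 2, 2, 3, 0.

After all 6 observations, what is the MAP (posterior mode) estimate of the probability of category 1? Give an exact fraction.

obs 1: x=3 → posterior Dirichlet(8, 5/4, 11/5, 9)
obs 2: x=2 → posterior Dirichlet(8, 5/4, 16/5, 9)
obs 3: x=2 → posterior Dirichlet(8, 5/4, 21/5, 9)
obs 4: x=2 → posterior Dirichlet(8, 5/4, 26/5, 9)
obs 5: x=3 → posterior Dirichlet(8, 5/4, 26/5, 10)
obs 6: x=0 → posterior Dirichlet(9, 5/4, 26/5, 10)

5/429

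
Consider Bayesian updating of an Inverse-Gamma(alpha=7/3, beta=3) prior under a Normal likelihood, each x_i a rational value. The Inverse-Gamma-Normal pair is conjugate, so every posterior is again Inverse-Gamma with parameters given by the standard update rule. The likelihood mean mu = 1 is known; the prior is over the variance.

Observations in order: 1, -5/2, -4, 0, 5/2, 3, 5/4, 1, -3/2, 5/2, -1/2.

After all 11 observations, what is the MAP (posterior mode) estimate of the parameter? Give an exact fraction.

obs 1: x=1 → posterior Inverse-Gamma(17/6, 3)
obs 2: x=-5/2 → posterior Inverse-Gamma(10/3, 73/8)
obs 3: x=-4 → posterior Inverse-Gamma(23/6, 173/8)
obs 4: x=0 → posterior Inverse-Gamma(13/3, 177/8)
obs 5: x=5/2 → posterior Inverse-Gamma(29/6, 93/4)
obs 6: x=3 → posterior Inverse-Gamma(16/3, 101/4)
obs 7: x=5/4 → posterior Inverse-Gamma(35/6, 809/32)
obs 8: x=1 → posterior Inverse-Gamma(19/3, 809/32)
obs 9: x=-3/2 → posterior Inverse-Gamma(41/6, 909/32)
obs 10: x=5/2 → posterior Inverse-Gamma(22/3, 945/32)
obs 11: x=-1/2 → posterior Inverse-Gamma(47/6, 981/32)

2943/848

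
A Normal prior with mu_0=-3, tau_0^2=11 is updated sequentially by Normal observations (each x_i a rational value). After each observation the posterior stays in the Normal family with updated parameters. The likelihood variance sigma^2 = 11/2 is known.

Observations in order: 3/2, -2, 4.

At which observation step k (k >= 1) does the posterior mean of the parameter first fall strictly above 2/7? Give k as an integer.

k = 3

obs 1: x=3/2 → posterior Normal(0, 11/3)
obs 2: x=-2 → posterior Normal(-4/5, 11/5)
obs 3: x=4 → posterior Normal(4/7, 11/7)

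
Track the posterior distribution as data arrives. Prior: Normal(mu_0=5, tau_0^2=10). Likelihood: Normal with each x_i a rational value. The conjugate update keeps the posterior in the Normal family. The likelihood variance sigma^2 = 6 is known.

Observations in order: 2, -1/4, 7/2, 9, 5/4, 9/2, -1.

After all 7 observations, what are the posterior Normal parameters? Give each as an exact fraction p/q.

mu_0=55/19, tau_0^2=15/19

obs 1: x=2 → posterior Normal(25/8, 15/4)
obs 2: x=-1/4 → posterior Normal(95/52, 30/13)
obs 3: x=7/2 → posterior Normal(55/24, 5/3)
obs 4: x=9 → posterior Normal(15/4, 30/23)
obs 5: x=5/4 → posterior Normal(185/56, 15/14)
obs 6: x=9/2 → posterior Normal(115/33, 10/11)
obs 7: x=-1 → posterior Normal(55/19, 15/19)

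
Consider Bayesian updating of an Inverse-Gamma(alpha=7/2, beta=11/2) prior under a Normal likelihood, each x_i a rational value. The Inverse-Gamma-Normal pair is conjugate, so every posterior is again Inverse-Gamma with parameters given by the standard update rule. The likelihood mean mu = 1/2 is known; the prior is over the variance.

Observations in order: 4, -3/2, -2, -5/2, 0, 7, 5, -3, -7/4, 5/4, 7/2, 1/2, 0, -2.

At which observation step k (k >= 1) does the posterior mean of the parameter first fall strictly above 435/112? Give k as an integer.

k = 2

obs 1: x=4 → posterior Inverse-Gamma(4, 93/8)
obs 2: x=-3/2 → posterior Inverse-Gamma(9/2, 109/8)
obs 3: x=-2 → posterior Inverse-Gamma(5, 67/4)
obs 4: x=-5/2 → posterior Inverse-Gamma(11/2, 85/4)
obs 5: x=0 → posterior Inverse-Gamma(6, 171/8)
obs 6: x=7 → posterior Inverse-Gamma(13/2, 85/2)
obs 7: x=5 → posterior Inverse-Gamma(7, 421/8)
obs 8: x=-3 → posterior Inverse-Gamma(15/2, 235/4)
obs 9: x=-7/4 → posterior Inverse-Gamma(8, 1961/32)
obs 10: x=5/4 → posterior Inverse-Gamma(17/2, 985/16)
obs 11: x=7/2 → posterior Inverse-Gamma(9, 1057/16)
obs 12: x=1/2 → posterior Inverse-Gamma(19/2, 1057/16)
obs 13: x=0 → posterior Inverse-Gamma(10, 1059/16)
obs 14: x=-2 → posterior Inverse-Gamma(21/2, 1109/16)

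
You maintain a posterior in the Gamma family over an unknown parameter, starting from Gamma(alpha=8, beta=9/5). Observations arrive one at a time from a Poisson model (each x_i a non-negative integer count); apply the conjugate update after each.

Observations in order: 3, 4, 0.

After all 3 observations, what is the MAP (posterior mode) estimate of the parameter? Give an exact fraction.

obs 1: x=3 → posterior Gamma(11, 14/5)
obs 2: x=4 → posterior Gamma(15, 19/5)
obs 3: x=0 → posterior Gamma(15, 24/5)

35/12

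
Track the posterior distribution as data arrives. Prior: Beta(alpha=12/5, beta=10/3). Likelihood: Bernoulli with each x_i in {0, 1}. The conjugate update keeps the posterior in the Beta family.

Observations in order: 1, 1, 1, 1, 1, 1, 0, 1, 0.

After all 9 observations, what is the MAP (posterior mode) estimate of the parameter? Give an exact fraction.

126/191

obs 1: x=1 → posterior Beta(17/5, 10/3)
obs 2: x=1 → posterior Beta(22/5, 10/3)
obs 3: x=1 → posterior Beta(27/5, 10/3)
obs 4: x=1 → posterior Beta(32/5, 10/3)
obs 5: x=1 → posterior Beta(37/5, 10/3)
obs 6: x=1 → posterior Beta(42/5, 10/3)
obs 7: x=0 → posterior Beta(42/5, 13/3)
obs 8: x=1 → posterior Beta(47/5, 13/3)
obs 9: x=0 → posterior Beta(47/5, 16/3)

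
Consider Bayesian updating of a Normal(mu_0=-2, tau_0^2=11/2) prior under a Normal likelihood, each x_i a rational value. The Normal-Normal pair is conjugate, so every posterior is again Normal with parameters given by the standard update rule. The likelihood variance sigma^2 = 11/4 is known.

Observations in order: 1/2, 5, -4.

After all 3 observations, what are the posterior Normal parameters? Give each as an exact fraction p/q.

obs 1: x=1/2 → posterior Normal(-1/3, 11/6)
obs 2: x=5 → posterior Normal(9/5, 11/10)
obs 3: x=-4 → posterior Normal(1/7, 11/14)

mu_0=1/7, tau_0^2=11/14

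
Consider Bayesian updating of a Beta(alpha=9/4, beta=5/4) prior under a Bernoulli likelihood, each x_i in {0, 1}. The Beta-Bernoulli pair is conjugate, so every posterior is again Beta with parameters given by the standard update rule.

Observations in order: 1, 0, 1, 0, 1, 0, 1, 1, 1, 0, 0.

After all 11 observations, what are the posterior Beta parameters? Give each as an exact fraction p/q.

obs 1: x=1 → posterior Beta(13/4, 5/4)
obs 2: x=0 → posterior Beta(13/4, 9/4)
obs 3: x=1 → posterior Beta(17/4, 9/4)
obs 4: x=0 → posterior Beta(17/4, 13/4)
obs 5: x=1 → posterior Beta(21/4, 13/4)
obs 6: x=0 → posterior Beta(21/4, 17/4)
obs 7: x=1 → posterior Beta(25/4, 17/4)
obs 8: x=1 → posterior Beta(29/4, 17/4)
obs 9: x=1 → posterior Beta(33/4, 17/4)
obs 10: x=0 → posterior Beta(33/4, 21/4)
obs 11: x=0 → posterior Beta(33/4, 25/4)

alpha=33/4, beta=25/4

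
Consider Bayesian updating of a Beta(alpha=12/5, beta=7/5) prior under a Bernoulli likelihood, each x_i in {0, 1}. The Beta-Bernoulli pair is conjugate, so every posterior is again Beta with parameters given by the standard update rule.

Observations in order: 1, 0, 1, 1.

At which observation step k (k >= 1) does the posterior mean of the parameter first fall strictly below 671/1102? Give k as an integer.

k = 2

obs 1: x=1 → posterior Beta(17/5, 7/5)
obs 2: x=0 → posterior Beta(17/5, 12/5)
obs 3: x=1 → posterior Beta(22/5, 12/5)
obs 4: x=1 → posterior Beta(27/5, 12/5)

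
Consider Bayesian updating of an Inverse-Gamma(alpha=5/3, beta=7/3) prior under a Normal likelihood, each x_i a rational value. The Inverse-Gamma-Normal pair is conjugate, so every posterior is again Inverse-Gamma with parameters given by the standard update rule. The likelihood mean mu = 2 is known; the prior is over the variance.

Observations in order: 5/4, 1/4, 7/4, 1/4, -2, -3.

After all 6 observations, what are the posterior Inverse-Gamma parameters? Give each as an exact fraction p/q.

alpha=14/3, beta=629/24

obs 1: x=5/4 → posterior Inverse-Gamma(13/6, 251/96)
obs 2: x=1/4 → posterior Inverse-Gamma(8/3, 199/48)
obs 3: x=7/4 → posterior Inverse-Gamma(19/6, 401/96)
obs 4: x=1/4 → posterior Inverse-Gamma(11/3, 137/24)
obs 5: x=-2 → posterior Inverse-Gamma(25/6, 329/24)
obs 6: x=-3 → posterior Inverse-Gamma(14/3, 629/24)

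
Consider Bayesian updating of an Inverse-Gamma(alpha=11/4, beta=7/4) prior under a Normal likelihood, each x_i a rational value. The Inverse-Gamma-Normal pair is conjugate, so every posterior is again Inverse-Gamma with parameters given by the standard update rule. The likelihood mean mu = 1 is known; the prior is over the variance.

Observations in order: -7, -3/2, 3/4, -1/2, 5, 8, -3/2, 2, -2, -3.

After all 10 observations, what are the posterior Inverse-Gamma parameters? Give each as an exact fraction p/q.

obs 1: x=-7 → posterior Inverse-Gamma(13/4, 135/4)
obs 2: x=-3/2 → posterior Inverse-Gamma(15/4, 295/8)
obs 3: x=3/4 → posterior Inverse-Gamma(17/4, 1181/32)
obs 4: x=-1/2 → posterior Inverse-Gamma(19/4, 1217/32)
obs 5: x=5 → posterior Inverse-Gamma(21/4, 1473/32)
obs 6: x=8 → posterior Inverse-Gamma(23/4, 2257/32)
obs 7: x=-3/2 → posterior Inverse-Gamma(25/4, 2357/32)
obs 8: x=2 → posterior Inverse-Gamma(27/4, 2373/32)
obs 9: x=-2 → posterior Inverse-Gamma(29/4, 2517/32)
obs 10: x=-3 → posterior Inverse-Gamma(31/4, 2773/32)

alpha=31/4, beta=2773/32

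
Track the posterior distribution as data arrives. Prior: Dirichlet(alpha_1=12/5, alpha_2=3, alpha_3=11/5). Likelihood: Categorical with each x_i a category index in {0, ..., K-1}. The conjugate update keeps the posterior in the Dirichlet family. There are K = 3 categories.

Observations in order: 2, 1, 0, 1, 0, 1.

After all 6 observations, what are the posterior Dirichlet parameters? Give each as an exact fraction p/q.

alpha_1=22/5, alpha_2=6, alpha_3=16/5

obs 1: x=2 → posterior Dirichlet(12/5, 3, 16/5)
obs 2: x=1 → posterior Dirichlet(12/5, 4, 16/5)
obs 3: x=0 → posterior Dirichlet(17/5, 4, 16/5)
obs 4: x=1 → posterior Dirichlet(17/5, 5, 16/5)
obs 5: x=0 → posterior Dirichlet(22/5, 5, 16/5)
obs 6: x=1 → posterior Dirichlet(22/5, 6, 16/5)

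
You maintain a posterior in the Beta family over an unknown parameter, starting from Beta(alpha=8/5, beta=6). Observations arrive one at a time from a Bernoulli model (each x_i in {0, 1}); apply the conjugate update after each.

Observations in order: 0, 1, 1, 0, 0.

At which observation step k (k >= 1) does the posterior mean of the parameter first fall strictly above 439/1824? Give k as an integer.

k = 2

obs 1: x=0 → posterior Beta(8/5, 7)
obs 2: x=1 → posterior Beta(13/5, 7)
obs 3: x=1 → posterior Beta(18/5, 7)
obs 4: x=0 → posterior Beta(18/5, 8)
obs 5: x=0 → posterior Beta(18/5, 9)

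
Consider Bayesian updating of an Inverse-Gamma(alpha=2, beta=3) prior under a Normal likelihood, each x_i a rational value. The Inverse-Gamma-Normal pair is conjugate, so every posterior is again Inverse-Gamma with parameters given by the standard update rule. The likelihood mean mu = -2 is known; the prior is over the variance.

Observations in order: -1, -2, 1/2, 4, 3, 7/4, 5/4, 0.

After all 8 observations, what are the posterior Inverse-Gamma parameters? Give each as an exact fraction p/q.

obs 1: x=-1 → posterior Inverse-Gamma(5/2, 7/2)
obs 2: x=-2 → posterior Inverse-Gamma(3, 7/2)
obs 3: x=1/2 → posterior Inverse-Gamma(7/2, 53/8)
obs 4: x=4 → posterior Inverse-Gamma(4, 197/8)
obs 5: x=3 → posterior Inverse-Gamma(9/2, 297/8)
obs 6: x=7/4 → posterior Inverse-Gamma(5, 1413/32)
obs 7: x=5/4 → posterior Inverse-Gamma(11/2, 791/16)
obs 8: x=0 → posterior Inverse-Gamma(6, 823/16)

alpha=6, beta=823/16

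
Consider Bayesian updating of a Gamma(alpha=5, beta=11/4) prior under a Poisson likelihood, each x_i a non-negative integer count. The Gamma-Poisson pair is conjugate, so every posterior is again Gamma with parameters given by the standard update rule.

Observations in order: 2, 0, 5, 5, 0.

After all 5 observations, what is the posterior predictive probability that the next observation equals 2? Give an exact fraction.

obs 1: x=2 → posterior Gamma(7, 15/4)
obs 2: x=0 → posterior Gamma(7, 19/4)
obs 3: x=5 → posterior Gamma(12, 23/4)
obs 4: x=5 → posterior Gamma(17, 27/4)
obs 5: x=0 → posterior Gamma(17, 31/4)

55202685863150395301415766128/217416671473944530487060546875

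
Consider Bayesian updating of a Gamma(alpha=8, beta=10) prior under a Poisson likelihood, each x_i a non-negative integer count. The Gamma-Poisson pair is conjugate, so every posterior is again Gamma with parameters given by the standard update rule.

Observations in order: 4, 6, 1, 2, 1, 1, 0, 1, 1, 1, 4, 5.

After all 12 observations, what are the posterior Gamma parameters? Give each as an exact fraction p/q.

obs 1: x=4 → posterior Gamma(12, 11)
obs 2: x=6 → posterior Gamma(18, 12)
obs 3: x=1 → posterior Gamma(19, 13)
obs 4: x=2 → posterior Gamma(21, 14)
obs 5: x=1 → posterior Gamma(22, 15)
obs 6: x=1 → posterior Gamma(23, 16)
obs 7: x=0 → posterior Gamma(23, 17)
obs 8: x=1 → posterior Gamma(24, 18)
obs 9: x=1 → posterior Gamma(25, 19)
obs 10: x=1 → posterior Gamma(26, 20)
obs 11: x=4 → posterior Gamma(30, 21)
obs 12: x=5 → posterior Gamma(35, 22)

alpha=35, beta=22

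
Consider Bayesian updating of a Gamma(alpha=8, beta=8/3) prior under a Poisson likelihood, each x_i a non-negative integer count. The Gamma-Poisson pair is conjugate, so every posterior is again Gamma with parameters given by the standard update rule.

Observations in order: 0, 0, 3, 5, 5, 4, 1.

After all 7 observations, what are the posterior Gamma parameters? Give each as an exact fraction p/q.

alpha=26, beta=29/3

obs 1: x=0 → posterior Gamma(8, 11/3)
obs 2: x=0 → posterior Gamma(8, 14/3)
obs 3: x=3 → posterior Gamma(11, 17/3)
obs 4: x=5 → posterior Gamma(16, 20/3)
obs 5: x=5 → posterior Gamma(21, 23/3)
obs 6: x=4 → posterior Gamma(25, 26/3)
obs 7: x=1 → posterior Gamma(26, 29/3)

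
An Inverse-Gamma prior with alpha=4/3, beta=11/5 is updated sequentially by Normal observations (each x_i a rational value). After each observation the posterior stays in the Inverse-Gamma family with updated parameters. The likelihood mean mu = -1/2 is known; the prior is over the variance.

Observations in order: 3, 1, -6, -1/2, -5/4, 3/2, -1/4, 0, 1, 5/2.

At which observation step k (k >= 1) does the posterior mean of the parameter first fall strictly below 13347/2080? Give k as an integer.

obs 1: x=3 → posterior Inverse-Gamma(11/6, 333/40)
obs 2: x=1 → posterior Inverse-Gamma(7/3, 189/20)
obs 3: x=-6 → posterior Inverse-Gamma(17/6, 983/40)
obs 4: x=-1/2 → posterior Inverse-Gamma(10/3, 983/40)
obs 5: x=-5/4 → posterior Inverse-Gamma(23/6, 3977/160)
obs 6: x=3/2 → posterior Inverse-Gamma(13/3, 4297/160)
obs 7: x=-1/4 → posterior Inverse-Gamma(29/6, 2151/80)
obs 8: x=0 → posterior Inverse-Gamma(16/3, 2161/80)
obs 9: x=1 → posterior Inverse-Gamma(35/6, 2251/80)
obs 10: x=5/2 → posterior Inverse-Gamma(19/3, 2611/80)

k = 8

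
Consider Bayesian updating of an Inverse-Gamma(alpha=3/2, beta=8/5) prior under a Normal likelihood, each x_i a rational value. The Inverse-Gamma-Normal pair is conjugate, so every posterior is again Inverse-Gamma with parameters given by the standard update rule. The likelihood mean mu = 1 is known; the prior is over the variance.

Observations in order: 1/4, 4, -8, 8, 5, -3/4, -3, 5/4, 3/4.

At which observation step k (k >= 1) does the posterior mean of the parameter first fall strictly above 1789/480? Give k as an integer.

obs 1: x=1/4 → posterior Inverse-Gamma(2, 301/160)
obs 2: x=4 → posterior Inverse-Gamma(5/2, 1021/160)
obs 3: x=-8 → posterior Inverse-Gamma(3, 7501/160)
obs 4: x=8 → posterior Inverse-Gamma(7/2, 11421/160)
obs 5: x=5 → posterior Inverse-Gamma(4, 12701/160)
obs 6: x=-3/4 → posterior Inverse-Gamma(9/2, 6473/80)
obs 7: x=-3 → posterior Inverse-Gamma(5, 7113/80)
obs 8: x=5/4 → posterior Inverse-Gamma(11/2, 14231/160)
obs 9: x=3/4 → posterior Inverse-Gamma(6, 3559/40)

k = 2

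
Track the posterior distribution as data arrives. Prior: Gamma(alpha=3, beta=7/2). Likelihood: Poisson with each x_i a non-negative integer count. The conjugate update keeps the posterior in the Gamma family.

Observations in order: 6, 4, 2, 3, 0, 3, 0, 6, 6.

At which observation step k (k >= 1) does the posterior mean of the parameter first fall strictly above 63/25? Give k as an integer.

obs 1: x=6 → posterior Gamma(9, 9/2)
obs 2: x=4 → posterior Gamma(13, 11/2)
obs 3: x=2 → posterior Gamma(15, 13/2)
obs 4: x=3 → posterior Gamma(18, 15/2)
obs 5: x=0 → posterior Gamma(18, 17/2)
obs 6: x=3 → posterior Gamma(21, 19/2)
obs 7: x=0 → posterior Gamma(21, 21/2)
obs 8: x=6 → posterior Gamma(27, 23/2)
obs 9: x=6 → posterior Gamma(33, 25/2)

k = 9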